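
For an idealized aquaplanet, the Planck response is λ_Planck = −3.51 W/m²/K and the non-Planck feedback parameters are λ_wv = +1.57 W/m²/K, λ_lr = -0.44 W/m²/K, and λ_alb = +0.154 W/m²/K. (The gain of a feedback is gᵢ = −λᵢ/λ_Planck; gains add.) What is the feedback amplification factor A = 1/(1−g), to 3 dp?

Convert to gains: g_wv = 1.57/3.51 = 0.4473; g_lr = -0.44/3.51 = -0.1254; g_alb = 0.154/3.51 = 0.04387.
Total gain g = 0.36577.
A = 1/(1 − 0.36577) = 1.577.

1.577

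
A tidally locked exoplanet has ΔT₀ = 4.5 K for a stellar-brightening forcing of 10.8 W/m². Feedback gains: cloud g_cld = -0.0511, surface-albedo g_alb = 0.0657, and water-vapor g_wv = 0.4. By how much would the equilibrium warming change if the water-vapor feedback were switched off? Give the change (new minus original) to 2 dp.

-3.12 K

Original: g = 0.4146, ΔT = 4.5/(1−0.4146) = 7.6871 K.
Without water-vapor: g' = 0.0146, ΔT' = 4.5/(1−0.0146) = 4.5667 K.
Change = 4.5667 − 7.6871 = -3.12 K.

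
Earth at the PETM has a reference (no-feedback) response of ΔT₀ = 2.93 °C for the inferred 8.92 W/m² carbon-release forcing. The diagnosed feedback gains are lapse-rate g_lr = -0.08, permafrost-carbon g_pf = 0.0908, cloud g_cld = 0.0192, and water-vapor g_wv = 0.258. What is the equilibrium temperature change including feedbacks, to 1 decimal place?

Total gain g = -0.08 + 0.0908 + 0.0192 + 0.258 = 0.288.
Amplification A = 1/(1 − 0.288) = 1.404.
ΔT = 2.93 × 1.404 = 4.1 °C.

4.1 °C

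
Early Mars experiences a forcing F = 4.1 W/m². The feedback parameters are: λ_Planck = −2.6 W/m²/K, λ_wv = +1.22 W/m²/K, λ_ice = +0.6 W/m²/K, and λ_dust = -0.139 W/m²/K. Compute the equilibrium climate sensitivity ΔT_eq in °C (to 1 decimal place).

4.5 °C

Net feedback parameter λ = (−2.6) + (+1.22) + (+0.6) + (-0.139) = -0.919 W/m²/K.
ΔT = −F/λ = −4.1/(-0.919) = 4.5 °C.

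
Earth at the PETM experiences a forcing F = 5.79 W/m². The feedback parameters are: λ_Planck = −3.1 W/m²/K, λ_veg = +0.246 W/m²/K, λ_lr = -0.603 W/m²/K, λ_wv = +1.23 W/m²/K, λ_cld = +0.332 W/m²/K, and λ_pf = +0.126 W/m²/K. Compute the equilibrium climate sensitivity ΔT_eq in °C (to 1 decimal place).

Net feedback parameter λ = (−3.1) + (+0.246) + (-0.603) + (+1.23) + (+0.332) + (+0.126) = -1.769 W/m²/K.
ΔT = −F/λ = −5.79/(-1.769) = 3.3 °C.

3.3 °C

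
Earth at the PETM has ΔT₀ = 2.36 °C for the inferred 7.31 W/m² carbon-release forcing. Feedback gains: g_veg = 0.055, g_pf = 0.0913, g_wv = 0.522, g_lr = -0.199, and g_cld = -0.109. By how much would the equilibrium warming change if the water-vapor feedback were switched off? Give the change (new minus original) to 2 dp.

Original: g = 0.3603, ΔT = 2.36/(1−0.3603) = 3.6892 °C.
Without water-vapor: g' = -0.1617, ΔT' = 2.36/(1+0.1617) = 2.0315 °C.
Change = 2.0315 − 3.6892 = -1.66 °C.

-1.66 °C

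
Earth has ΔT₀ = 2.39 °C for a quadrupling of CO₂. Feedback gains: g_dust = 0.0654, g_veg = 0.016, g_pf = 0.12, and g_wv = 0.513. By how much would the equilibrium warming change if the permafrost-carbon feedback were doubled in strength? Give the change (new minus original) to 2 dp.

6.06 °C

Original: g = 0.7144, ΔT = 2.39/(1−0.7144) = 8.3683 °C.
With doubled permafrost-carbon: g' = 0.8344, ΔT' = 2.39/(1−0.8344) = 14.4324 °C.
Change = 14.4324 − 8.3683 = 6.06 °C.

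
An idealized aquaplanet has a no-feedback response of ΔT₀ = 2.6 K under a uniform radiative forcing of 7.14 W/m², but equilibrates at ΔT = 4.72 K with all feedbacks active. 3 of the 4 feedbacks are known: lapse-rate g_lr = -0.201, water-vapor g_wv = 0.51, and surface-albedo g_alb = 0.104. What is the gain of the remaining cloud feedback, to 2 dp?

Amplification A = ΔT/ΔT₀ = 4.72/2.6 = 1.815.
Total gain g = 1 − 1/A = 1 − 1/1.815 = 0.449.
Known gains sum to -0.201 + 0.51 + 0.104 = 0.413.
g_cld = 0.449 − 0.413 = 0.04.

0.04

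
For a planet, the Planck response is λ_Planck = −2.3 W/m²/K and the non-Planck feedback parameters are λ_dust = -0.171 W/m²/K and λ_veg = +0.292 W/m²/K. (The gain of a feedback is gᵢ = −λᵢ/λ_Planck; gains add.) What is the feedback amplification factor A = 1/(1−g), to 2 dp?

1.06

Convert to gains: g_dust = -0.171/2.3 = -0.07435; g_veg = 0.292/2.3 = 0.127.
Total gain g = 0.05265.
A = 1/(1 − 0.05265) = 1.06.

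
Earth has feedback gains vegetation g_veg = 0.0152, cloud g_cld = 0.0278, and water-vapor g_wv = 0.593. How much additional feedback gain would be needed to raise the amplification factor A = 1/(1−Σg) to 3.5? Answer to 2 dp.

Current total gain = 0.636.
Target gain for A = 3.5: g* = 1 − 1/3.5 = 0.7143.
Additional gain needed = 0.7143 − 0.636 = 0.08.

0.08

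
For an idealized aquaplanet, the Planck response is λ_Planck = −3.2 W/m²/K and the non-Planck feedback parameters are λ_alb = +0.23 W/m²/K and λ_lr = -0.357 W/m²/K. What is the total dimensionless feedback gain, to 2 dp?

-0.04

Convert to gains: g_alb = 0.23/3.2 = 0.07187; g_lr = -0.357/3.2 = -0.1116.
Total gain g = -0.03973.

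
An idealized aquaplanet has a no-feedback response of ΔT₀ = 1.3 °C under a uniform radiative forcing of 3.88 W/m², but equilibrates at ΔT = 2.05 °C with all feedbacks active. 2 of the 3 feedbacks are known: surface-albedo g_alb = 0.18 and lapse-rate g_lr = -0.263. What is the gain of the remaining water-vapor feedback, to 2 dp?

0.45

Amplification A = ΔT/ΔT₀ = 2.05/1.3 = 1.577.
Total gain g = 1 − 1/A = 1 − 1/1.577 = 0.3659.
Known gains sum to 0.18 − 0.263 = -0.083.
g_wv = 0.3659 + 0.083 = 0.45.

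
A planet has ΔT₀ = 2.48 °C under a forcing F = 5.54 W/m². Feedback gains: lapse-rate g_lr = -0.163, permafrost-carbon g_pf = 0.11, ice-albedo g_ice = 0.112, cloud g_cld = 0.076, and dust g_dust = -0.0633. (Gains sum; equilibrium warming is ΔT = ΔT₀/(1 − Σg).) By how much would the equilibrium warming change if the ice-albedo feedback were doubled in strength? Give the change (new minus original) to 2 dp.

Original: g = 0.0717, ΔT = 2.48/(1−0.0717) = 2.6716 °C.
With doubled ice-albedo: g' = 0.1837, ΔT' = 2.48/(1−0.1837) = 3.0381 °C.
Change = 3.0381 − 2.6716 = 0.37 °C.

0.37 °C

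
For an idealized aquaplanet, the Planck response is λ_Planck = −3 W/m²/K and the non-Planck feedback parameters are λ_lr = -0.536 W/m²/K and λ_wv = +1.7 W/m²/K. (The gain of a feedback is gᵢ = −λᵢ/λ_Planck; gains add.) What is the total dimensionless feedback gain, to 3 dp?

Convert to gains: g_lr = -0.536/3 = -0.1787; g_wv = 1.7/3 = 0.5667.
Total gain g = 0.388.

0.388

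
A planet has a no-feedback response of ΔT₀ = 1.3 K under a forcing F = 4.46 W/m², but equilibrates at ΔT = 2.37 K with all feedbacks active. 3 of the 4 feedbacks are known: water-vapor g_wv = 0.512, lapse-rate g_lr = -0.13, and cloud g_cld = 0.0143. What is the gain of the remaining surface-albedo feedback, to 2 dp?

Amplification A = ΔT/ΔT₀ = 2.37/1.3 = 1.823.
Total gain g = 1 − 1/A = 1 − 1/1.823 = 0.4515.
Known gains sum to 0.512 − 0.13 + 0.0143 = 0.3963.
g_alb = 0.4515 − 0.3963 = 0.06.

0.06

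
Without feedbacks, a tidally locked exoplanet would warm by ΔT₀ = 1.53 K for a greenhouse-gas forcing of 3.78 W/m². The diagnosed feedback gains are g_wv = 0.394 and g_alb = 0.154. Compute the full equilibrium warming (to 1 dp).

3.4 K

Total gain g = 0.394 + 0.154 = 0.548.
Amplification A = 1/(1 − 0.548) = 2.212.
ΔT = 1.53 × 2.212 = 3.4 K.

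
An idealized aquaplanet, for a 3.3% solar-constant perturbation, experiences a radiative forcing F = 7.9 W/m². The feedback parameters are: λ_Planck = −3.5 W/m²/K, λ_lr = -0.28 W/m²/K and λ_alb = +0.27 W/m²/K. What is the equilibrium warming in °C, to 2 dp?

2.25 °C

Net feedback parameter λ = (−3.5) + (-0.28) + (+0.27) = -3.51 W/m²/K.
ΔT = −F/λ = −7.9/(-3.51) = 2.25 °C.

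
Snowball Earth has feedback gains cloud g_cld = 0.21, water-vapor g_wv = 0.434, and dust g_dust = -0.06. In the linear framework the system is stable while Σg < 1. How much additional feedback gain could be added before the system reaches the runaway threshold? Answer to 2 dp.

Current total gain = 0.21 + 0.434 − 0.06 = 0.584.
Margin to runaway = 1 − 0.584 = 0.42.

0.42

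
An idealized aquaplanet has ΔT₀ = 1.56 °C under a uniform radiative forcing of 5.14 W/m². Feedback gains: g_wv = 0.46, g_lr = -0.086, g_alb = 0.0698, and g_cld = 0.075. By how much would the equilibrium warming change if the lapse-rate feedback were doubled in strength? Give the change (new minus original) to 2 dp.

-0.49 °C

Original: g = 0.5188, ΔT = 1.56/(1−0.5188) = 3.2419 °C.
With doubled lapse-rate: g' = 0.4328, ΔT' = 1.56/(1−0.4328) = 2.7504 °C.
Change = 2.7504 − 3.2419 = -0.49 °C.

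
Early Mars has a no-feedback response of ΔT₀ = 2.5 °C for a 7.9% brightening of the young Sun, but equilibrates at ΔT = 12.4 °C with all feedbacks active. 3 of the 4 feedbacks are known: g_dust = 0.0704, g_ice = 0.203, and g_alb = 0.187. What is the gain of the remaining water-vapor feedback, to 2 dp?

Amplification A = ΔT/ΔT₀ = 12.4/2.5 = 4.96.
Total gain g = 1 − 1/A = 1 − 1/4.96 = 0.7984.
Known gains sum to 0.0704 + 0.203 + 0.187 = 0.4604.
g_wv = 0.7984 − 0.4604 = 0.34.

0.34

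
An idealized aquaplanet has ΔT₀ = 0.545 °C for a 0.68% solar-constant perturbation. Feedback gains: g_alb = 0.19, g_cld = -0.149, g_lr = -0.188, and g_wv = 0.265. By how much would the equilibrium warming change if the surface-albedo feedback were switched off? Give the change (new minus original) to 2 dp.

-0.11 °C

Original: g = 0.118, ΔT = 0.545/(1−0.118) = 0.6179 °C.
Without surface-albedo: g' = -0.072, ΔT' = 0.545/(1+0.072) = 0.5084 °C.
Change = 0.5084 − 0.6179 = -0.11 °C.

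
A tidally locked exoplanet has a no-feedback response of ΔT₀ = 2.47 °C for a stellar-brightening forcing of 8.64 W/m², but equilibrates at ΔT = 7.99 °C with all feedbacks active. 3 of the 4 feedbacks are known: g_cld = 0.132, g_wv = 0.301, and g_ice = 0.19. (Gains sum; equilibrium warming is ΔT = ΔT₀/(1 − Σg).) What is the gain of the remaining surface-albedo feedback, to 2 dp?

Amplification A = ΔT/ΔT₀ = 7.99/2.47 = 3.235.
Total gain g = 1 − 1/A = 1 − 1/3.235 = 0.6909.
Known gains sum to 0.132 + 0.301 + 0.19 = 0.623.
g_alb = 0.6909 − 0.623 = 0.07.

0.07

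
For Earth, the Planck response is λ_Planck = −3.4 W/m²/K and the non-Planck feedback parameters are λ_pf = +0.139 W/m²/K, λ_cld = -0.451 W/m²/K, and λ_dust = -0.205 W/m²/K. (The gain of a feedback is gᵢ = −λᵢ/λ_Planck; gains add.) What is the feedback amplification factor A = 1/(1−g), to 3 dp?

0.868

Convert to gains: g_pf = 0.139/3.4 = 0.04088; g_cld = -0.451/3.4 = -0.1326; g_dust = -0.205/3.4 = -0.06029.
Total gain g = -0.15201.
A = 1/(1 + 0.15201) = 0.868.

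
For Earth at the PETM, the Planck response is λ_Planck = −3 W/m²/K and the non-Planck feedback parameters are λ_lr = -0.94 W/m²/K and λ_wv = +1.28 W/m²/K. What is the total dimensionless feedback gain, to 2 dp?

0.11

Convert to gains: g_lr = -0.94/3 = -0.3133; g_wv = 1.28/3 = 0.4267.
Total gain g = 0.1134.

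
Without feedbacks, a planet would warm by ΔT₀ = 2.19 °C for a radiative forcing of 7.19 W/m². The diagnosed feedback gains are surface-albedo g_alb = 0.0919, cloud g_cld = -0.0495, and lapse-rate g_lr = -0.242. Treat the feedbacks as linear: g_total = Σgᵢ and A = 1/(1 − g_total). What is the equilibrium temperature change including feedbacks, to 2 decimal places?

1.83 °C

Total gain g = 0.0919 − 0.0495 − 0.242 = -0.1996.
Amplification A = 1/(1 + 0.1996) = 0.8336.
ΔT = 2.19 × 0.8336 = 1.83 °C.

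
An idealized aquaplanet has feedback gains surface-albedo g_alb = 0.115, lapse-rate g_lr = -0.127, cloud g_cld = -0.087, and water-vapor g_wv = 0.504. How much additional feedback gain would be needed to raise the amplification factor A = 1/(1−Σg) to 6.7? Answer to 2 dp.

Current total gain = 0.405.
Target gain for A = 6.7: g* = 1 − 1/6.7 = 0.8507.
Additional gain needed = 0.8507 − 0.405 = 0.45.

0.45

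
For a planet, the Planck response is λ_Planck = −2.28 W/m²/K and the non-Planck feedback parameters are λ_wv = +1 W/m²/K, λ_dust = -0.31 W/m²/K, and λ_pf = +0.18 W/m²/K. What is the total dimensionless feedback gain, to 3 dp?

Convert to gains: g_wv = 1/2.28 = 0.4386; g_dust = -0.31/2.28 = -0.136; g_pf = 0.18/2.28 = 0.07895.
Total gain g = 0.38155.

0.382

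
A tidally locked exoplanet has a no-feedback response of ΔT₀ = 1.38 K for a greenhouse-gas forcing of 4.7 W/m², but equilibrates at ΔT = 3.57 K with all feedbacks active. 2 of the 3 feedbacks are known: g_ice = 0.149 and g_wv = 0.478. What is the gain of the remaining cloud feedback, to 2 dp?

Amplification A = ΔT/ΔT₀ = 3.57/1.38 = 2.587.
Total gain g = 1 − 1/A = 1 − 1/2.587 = 0.6135.
Known gains sum to 0.149 + 0.478 = 0.627.
g_cld = 0.6135 − 0.627 = -0.01.

-0.01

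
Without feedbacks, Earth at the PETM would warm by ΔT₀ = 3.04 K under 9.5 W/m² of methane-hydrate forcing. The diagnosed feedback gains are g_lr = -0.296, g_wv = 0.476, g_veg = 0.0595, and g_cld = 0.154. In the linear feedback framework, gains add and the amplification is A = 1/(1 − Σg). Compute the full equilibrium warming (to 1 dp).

Total gain g = -0.296 + 0.476 + 0.0595 + 0.154 = 0.3935.
Amplification A = 1/(1 − 0.3935) = 1.649.
ΔT = 3.04 × 1.649 = 5.0 K.

5.0 K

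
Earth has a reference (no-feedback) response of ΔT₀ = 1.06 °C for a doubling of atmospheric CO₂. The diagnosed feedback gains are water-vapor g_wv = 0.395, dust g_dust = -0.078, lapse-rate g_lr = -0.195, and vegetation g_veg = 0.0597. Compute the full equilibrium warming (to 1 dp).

1.3 °C

Total gain g = 0.395 − 0.078 − 0.195 + 0.0597 = 0.1817.
Amplification A = 1/(1 − 0.1817) = 1.222.
ΔT = 1.06 × 1.222 = 1.3 °C.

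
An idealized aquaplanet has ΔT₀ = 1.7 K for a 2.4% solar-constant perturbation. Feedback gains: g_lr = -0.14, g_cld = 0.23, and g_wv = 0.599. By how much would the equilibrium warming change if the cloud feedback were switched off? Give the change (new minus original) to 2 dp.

-2.32 K

Original: g = 0.689, ΔT = 1.7/(1−0.689) = 5.4662 K.
Without cloud: g' = 0.459, ΔT' = 1.7/(1−0.459) = 3.1423 K.
Change = 3.1423 − 5.4662 = -2.32 K.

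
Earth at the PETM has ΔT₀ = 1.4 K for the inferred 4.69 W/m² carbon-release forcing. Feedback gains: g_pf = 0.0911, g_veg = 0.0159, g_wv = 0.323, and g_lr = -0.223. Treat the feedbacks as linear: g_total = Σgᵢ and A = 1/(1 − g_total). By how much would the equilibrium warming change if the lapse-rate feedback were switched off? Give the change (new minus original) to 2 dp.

Original: g = 0.207, ΔT = 1.4/(1−0.207) = 1.7654 K.
Without lapse-rate: g' = 0.43, ΔT' = 1.4/(1−0.43) = 2.4561 K.
Change = 2.4561 − 1.7654 = 0.69 K.

0.69 K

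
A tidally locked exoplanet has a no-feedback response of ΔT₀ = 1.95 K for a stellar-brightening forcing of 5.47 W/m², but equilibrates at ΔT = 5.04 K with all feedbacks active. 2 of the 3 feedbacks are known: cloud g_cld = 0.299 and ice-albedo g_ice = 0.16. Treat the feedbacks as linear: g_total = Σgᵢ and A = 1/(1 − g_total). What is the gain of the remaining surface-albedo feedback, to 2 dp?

0.15

Amplification A = ΔT/ΔT₀ = 5.04/1.95 = 2.585.
Total gain g = 1 − 1/A = 1 − 1/2.585 = 0.6132.
Known gains sum to 0.299 + 0.16 = 0.459.
g_alb = 0.6132 − 0.459 = 0.15.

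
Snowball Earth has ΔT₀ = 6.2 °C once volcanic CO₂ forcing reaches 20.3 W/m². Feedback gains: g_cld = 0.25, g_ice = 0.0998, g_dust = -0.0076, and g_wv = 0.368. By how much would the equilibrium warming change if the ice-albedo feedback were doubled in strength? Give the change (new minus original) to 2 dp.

Original: g = 0.7102, ΔT = 6.2/(1−0.7102) = 21.3941 °C.
With doubled ice-albedo: g' = 0.81, ΔT' = 6.2/(1−0.81) = 32.6316 °C.
Change = 32.6316 − 21.3941 = 11.24 °C.

11.24 °C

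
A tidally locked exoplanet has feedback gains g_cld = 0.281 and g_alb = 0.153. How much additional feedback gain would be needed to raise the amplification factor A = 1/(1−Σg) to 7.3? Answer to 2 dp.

Current total gain = 0.434.
Target gain for A = 7.3: g* = 1 − 1/7.3 = 0.863.
Additional gain needed = 0.863 − 0.434 = 0.43.

0.43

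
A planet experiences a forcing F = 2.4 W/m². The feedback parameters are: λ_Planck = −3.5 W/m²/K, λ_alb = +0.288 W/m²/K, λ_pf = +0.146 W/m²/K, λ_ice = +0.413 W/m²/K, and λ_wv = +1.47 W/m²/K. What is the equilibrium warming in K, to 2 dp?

2.03 K

Net feedback parameter λ = (−3.5) + (+0.288) + (+0.146) + (+0.413) + (+1.47) = -1.183 W/m²/K.
ΔT = −F/λ = −2.4/(-1.183) = 2.03 K.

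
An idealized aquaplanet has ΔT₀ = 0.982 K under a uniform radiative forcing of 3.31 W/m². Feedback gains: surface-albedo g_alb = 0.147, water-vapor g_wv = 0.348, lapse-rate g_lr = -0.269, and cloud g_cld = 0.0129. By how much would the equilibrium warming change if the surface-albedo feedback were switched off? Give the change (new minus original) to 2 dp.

-0.21 K

Original: g = 0.2389, ΔT = 0.982/(1−0.2389) = 1.2902 K.
Without surface-albedo: g' = 0.0919, ΔT' = 0.982/(1−0.0919) = 1.0814 K.
Change = 1.0814 − 1.2902 = -0.21 K.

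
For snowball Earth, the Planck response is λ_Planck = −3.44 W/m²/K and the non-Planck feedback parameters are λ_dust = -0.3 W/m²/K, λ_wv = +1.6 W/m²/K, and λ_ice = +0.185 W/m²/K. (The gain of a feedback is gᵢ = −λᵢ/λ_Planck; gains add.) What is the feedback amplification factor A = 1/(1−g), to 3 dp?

Convert to gains: g_dust = -0.3/3.44 = -0.08721; g_wv = 1.6/3.44 = 0.4651; g_ice = 0.185/3.44 = 0.05378.
Total gain g = 0.43167.
A = 1/(1 − 0.43167) = 1.760.

1.760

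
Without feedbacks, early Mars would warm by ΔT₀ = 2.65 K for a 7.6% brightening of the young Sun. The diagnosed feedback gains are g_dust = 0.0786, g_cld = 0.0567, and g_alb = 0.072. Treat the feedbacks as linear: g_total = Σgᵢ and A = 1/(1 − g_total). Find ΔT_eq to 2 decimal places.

Total gain g = 0.0786 + 0.0567 + 0.072 = 0.2073.
Amplification A = 1/(1 − 0.2073) = 1.262.
ΔT = 2.65 × 1.262 = 3.34 K.

3.34 K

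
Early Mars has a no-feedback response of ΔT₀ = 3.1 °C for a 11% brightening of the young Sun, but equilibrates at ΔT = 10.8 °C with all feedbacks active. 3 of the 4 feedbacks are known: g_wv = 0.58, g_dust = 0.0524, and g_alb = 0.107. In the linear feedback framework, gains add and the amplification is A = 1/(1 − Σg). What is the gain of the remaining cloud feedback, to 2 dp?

Amplification A = ΔT/ΔT₀ = 10.8/3.1 = 3.484.
Total gain g = 1 − 1/A = 1 − 1/3.484 = 0.713.
Known gains sum to 0.58 + 0.0524 + 0.107 = 0.7394.
g_cld = 0.713 − 0.7394 = -0.03.

-0.03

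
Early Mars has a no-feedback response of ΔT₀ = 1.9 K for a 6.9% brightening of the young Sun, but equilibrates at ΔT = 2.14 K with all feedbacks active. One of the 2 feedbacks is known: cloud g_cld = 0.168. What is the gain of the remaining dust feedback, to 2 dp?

Amplification A = ΔT/ΔT₀ = 2.14/1.9 = 1.126.
Total gain g = 1 − 1/A = 1 − 1/1.126 = 0.1119.
The known gain is 0.168.
g_dust = 0.1119 − 0.168 = -0.06.

-0.06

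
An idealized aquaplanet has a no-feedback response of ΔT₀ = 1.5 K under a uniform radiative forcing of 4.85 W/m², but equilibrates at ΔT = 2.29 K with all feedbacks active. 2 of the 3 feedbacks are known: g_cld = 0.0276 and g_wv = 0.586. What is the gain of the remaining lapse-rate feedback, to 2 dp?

Amplification A = ΔT/ΔT₀ = 2.29/1.5 = 1.527.
Total gain g = 1 − 1/A = 1 − 1/1.527 = 0.3451.
Known gains sum to 0.0276 + 0.586 = 0.6136.
g_lr = 0.3451 − 0.6136 = -0.27.

-0.27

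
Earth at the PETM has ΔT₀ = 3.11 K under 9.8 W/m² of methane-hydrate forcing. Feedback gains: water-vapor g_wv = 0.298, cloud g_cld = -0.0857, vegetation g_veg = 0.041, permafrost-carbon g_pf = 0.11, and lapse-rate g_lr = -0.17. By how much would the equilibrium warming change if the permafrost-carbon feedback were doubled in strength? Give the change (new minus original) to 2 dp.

Original: g = 0.1933, ΔT = 3.11/(1−0.1933) = 3.8552 K.
With doubled permafrost-carbon: g' = 0.3033, ΔT' = 3.11/(1−0.3033) = 4.4639 K.
Change = 4.4639 − 3.8552 = 0.61 K.

0.61 K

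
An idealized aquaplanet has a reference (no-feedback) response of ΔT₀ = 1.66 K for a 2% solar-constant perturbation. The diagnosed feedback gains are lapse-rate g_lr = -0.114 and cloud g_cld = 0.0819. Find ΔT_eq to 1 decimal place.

Total gain g = -0.114 + 0.0819 = -0.0321.
Amplification A = 1/(1 + 0.0321) = 0.9689.
ΔT = 1.66 × 0.9689 = 1.6 K.

1.6 K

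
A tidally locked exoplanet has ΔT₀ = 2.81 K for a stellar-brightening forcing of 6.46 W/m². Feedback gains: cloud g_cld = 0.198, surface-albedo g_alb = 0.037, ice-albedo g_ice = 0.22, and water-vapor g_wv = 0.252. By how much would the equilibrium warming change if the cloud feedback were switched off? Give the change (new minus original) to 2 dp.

Original: g = 0.707, ΔT = 2.81/(1−0.707) = 9.5904 K.
Without cloud: g' = 0.509, ΔT' = 2.81/(1−0.509) = 5.7230 K.
Change = 5.7230 − 9.5904 = -3.87 K.

-3.87 K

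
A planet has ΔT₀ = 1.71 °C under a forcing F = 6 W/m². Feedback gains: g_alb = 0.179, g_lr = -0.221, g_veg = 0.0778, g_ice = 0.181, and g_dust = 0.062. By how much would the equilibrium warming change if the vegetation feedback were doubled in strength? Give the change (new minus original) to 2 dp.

Original: g = 0.2788, ΔT = 1.71/(1−0.2788) = 2.3710 °C.
With doubled vegetation: g' = 0.3566, ΔT' = 1.71/(1−0.3566) = 2.6578 °C.
Change = 2.6578 − 2.3710 = 0.29 °C.

0.29 °C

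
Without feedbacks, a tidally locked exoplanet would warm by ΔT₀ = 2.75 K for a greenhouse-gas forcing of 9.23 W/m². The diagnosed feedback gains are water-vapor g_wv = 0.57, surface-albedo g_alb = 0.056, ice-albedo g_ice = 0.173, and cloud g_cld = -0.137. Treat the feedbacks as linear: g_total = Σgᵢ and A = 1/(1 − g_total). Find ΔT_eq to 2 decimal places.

Total gain g = 0.57 + 0.056 + 0.173 − 0.137 = 0.662.
Amplification A = 1/(1 − 0.662) = 2.959.
ΔT = 2.75 × 2.959 = 8.14 K.

8.14 K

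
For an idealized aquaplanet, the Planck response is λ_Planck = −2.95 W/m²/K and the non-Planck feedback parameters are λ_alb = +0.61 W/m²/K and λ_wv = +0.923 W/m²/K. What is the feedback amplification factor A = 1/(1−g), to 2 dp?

Convert to gains: g_alb = 0.61/2.95 = 0.2068; g_wv = 0.923/2.95 = 0.3129.
Total gain g = 0.5197.
A = 1/(1 − 0.5197) = 2.08.

2.08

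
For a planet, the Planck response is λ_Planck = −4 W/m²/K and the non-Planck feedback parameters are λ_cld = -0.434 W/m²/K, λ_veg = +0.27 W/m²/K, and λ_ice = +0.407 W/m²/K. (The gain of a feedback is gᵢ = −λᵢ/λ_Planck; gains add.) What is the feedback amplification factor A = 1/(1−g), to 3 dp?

1.065

Convert to gains: g_cld = -0.434/4 = -0.1085; g_veg = 0.27/4 = 0.0675; g_ice = 0.407/4 = 0.1017.
Total gain g = 0.0607.
A = 1/(1 − 0.0607) = 1.065.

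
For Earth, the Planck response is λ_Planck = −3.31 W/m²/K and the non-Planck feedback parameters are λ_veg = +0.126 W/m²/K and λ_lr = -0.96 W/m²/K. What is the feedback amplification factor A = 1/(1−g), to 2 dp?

Convert to gains: g_veg = 0.126/3.31 = 0.03807; g_lr = -0.96/3.31 = -0.29.
Total gain g = -0.25193.
A = 1/(1 + 0.25193) = 0.80.

0.80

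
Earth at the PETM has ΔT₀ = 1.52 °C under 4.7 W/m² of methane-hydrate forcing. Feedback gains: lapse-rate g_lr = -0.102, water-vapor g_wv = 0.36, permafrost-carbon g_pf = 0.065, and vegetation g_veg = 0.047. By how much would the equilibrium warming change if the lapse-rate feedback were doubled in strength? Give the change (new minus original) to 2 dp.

Original: g = 0.37, ΔT = 1.52/(1−0.37) = 2.4127 °C.
With doubled lapse-rate: g' = 0.268, ΔT' = 1.52/(1−0.268) = 2.0765 °C.
Change = 2.0765 − 2.4127 = -0.34 °C.

-0.34 °C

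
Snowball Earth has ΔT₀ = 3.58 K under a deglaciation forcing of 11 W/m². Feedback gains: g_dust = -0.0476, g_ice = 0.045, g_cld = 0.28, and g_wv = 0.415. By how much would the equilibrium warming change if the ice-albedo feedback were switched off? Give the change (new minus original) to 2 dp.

Original: g = 0.6924, ΔT = 3.58/(1−0.6924) = 11.6385 K.
Without ice-albedo: g' = 0.6474, ΔT' = 3.58/(1−0.6474) = 10.1531 K.
Change = 10.1531 − 11.6385 = -1.49 K.

-1.49 K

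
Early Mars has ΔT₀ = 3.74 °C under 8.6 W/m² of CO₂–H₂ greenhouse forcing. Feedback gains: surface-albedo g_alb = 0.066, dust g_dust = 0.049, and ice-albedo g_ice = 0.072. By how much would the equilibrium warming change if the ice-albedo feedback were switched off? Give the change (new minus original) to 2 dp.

-0.37 °C

Original: g = 0.187, ΔT = 3.74/(1−0.187) = 4.6002 °C.
Without ice-albedo: g' = 0.115, ΔT' = 3.74/(1−0.115) = 4.2260 °C.
Change = 4.2260 − 4.6002 = -0.37 °C.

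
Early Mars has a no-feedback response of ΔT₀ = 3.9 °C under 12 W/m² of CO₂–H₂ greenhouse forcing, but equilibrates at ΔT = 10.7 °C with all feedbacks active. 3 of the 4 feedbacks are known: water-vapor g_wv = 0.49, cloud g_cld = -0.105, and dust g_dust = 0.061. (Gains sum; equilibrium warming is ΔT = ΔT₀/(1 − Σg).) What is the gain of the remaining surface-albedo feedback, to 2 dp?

0.19

Amplification A = ΔT/ΔT₀ = 10.7/3.9 = 2.744.
Total gain g = 1 − 1/A = 1 − 1/2.744 = 0.6356.
Known gains sum to 0.49 − 0.105 + 0.061 = 0.446.
g_alb = 0.6356 − 0.446 = 0.19.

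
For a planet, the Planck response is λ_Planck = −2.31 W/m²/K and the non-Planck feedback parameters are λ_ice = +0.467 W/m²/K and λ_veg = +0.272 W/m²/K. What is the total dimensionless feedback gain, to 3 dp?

Convert to gains: g_ice = 0.467/2.31 = 0.2022; g_veg = 0.272/2.31 = 0.1177.
Total gain g = 0.3199.

0.320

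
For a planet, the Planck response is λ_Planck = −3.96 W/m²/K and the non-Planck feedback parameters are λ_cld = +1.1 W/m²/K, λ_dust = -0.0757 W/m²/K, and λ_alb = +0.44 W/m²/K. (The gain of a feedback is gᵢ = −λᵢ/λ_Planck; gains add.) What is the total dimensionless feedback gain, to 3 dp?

0.370

Convert to gains: g_cld = 1.1/3.96 = 0.2778; g_dust = -0.0757/3.96 = -0.01912; g_alb = 0.44/3.96 = 0.1111.
Total gain g = 0.36978.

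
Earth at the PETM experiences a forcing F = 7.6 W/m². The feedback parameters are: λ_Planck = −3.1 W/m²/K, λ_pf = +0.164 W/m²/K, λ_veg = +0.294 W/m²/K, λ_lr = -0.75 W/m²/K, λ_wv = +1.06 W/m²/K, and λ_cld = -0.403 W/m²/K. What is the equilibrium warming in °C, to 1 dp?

Net feedback parameter λ = (−3.1) + (+0.164) + (+0.294) + (-0.75) + (+1.06) + (-0.403) = -2.735 W/m²/K.
ΔT = −F/λ = −7.6/(-2.735) = 2.8 °C.

2.8 °C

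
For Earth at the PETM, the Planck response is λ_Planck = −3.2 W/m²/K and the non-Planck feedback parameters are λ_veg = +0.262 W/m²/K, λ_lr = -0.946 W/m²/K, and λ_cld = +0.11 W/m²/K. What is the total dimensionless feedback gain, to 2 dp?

Convert to gains: g_veg = 0.262/3.2 = 0.08188; g_lr = -0.946/3.2 = -0.2956; g_cld = 0.11/3.2 = 0.03437.
Total gain g = -0.17935.

-0.18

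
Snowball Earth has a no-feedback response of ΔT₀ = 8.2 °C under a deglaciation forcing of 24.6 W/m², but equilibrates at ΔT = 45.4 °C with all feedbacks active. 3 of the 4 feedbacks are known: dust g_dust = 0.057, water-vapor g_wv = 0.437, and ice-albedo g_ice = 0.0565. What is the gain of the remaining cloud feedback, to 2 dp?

0.27

Amplification A = ΔT/ΔT₀ = 45.4/8.2 = 5.537.
Total gain g = 1 − 1/A = 1 − 1/5.537 = 0.8194.
Known gains sum to 0.057 + 0.437 + 0.0565 = 0.5505.
g_cld = 0.8194 − 0.5505 = 0.27.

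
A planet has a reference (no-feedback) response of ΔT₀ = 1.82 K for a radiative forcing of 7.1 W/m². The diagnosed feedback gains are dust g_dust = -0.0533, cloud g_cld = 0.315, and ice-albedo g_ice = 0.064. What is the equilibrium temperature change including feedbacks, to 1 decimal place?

Total gain g = -0.0533 + 0.315 + 0.064 = 0.3257.
Amplification A = 1/(1 − 0.3257) = 1.483.
ΔT = 1.82 × 1.483 = 2.7 K.

2.7 K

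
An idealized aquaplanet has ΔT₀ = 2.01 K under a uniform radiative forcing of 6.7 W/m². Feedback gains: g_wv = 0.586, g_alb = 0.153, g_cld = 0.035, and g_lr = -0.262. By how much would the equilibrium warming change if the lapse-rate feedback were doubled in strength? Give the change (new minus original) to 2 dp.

Original: g = 0.512, ΔT = 2.01/(1−0.512) = 4.1189 K.
With doubled lapse-rate: g' = 0.25, ΔT' = 2.01/(1−0.25) = 2.6800 K.
Change = 2.6800 − 4.1189 = -1.44 K.

-1.44 K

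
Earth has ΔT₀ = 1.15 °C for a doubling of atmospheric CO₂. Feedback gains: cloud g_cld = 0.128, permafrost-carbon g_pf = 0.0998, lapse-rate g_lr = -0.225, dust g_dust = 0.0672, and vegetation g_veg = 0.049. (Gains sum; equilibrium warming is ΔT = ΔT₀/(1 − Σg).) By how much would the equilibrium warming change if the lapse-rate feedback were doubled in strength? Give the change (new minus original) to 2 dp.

Original: g = 0.119, ΔT = 1.15/(1−0.119) = 1.3053 °C.
With doubled lapse-rate: g' = -0.106, ΔT' = 1.15/(1+0.106) = 1.0398 °C.
Change = 1.0398 − 1.3053 = -0.27 °C.

-0.27 °C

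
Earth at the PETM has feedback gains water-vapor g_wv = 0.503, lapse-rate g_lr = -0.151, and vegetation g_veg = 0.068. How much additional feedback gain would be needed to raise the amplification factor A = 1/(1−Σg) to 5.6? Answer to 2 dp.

Current total gain = 0.42.
Target gain for A = 5.6: g* = 1 − 1/5.6 = 0.8214.
Additional gain needed = 0.8214 − 0.42 = 0.40.

0.40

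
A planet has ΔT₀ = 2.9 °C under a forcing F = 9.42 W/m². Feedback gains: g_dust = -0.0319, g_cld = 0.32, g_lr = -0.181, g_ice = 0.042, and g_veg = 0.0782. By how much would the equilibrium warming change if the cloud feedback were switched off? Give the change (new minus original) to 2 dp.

-1.10 °C

Original: g = 0.2273, ΔT = 2.9/(1−0.2273) = 3.7531 °C.
Without cloud: g' = -0.0927, ΔT' = 2.9/(1+0.0927) = 2.6540 °C.
Change = 2.6540 − 3.7531 = -1.10 °C.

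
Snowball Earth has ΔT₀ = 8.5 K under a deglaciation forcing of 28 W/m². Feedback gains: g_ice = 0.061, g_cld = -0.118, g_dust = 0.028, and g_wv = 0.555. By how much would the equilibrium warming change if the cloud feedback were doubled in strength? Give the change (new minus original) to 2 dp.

Original: g = 0.526, ΔT = 8.5/(1−0.526) = 17.9325 K.
With doubled cloud: g' = 0.408, ΔT' = 8.5/(1−0.408) = 14.3581 K.
Change = 14.3581 − 17.9325 = -3.57 K.

-3.57 K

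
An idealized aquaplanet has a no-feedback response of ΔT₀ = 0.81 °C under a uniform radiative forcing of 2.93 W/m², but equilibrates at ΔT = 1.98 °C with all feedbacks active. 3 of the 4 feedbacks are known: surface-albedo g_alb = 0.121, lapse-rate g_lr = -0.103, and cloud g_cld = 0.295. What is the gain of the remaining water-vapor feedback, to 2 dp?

Amplification A = ΔT/ΔT₀ = 1.98/0.81 = 2.444.
Total gain g = 1 − 1/A = 1 − 1/2.444 = 0.5908.
Known gains sum to 0.121 − 0.103 + 0.295 = 0.313.
g_wv = 0.5908 − 0.313 = 0.28.

0.28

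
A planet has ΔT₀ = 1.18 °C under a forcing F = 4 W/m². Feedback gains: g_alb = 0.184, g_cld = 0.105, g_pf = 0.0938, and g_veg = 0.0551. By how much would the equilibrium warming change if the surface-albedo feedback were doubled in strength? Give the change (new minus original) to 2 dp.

1.02 °C

Original: g = 0.4379, ΔT = 1.18/(1−0.4379) = 2.0993 °C.
With doubled surface-albedo: g' = 0.6219, ΔT' = 1.18/(1−0.6219) = 3.1209 °C.
Change = 3.1209 − 2.0993 = 1.02 °C.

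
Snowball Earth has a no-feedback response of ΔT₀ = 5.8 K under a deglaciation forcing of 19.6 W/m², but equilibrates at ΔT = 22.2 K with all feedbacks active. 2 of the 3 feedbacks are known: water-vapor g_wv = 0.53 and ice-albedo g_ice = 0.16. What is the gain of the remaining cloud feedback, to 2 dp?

Amplification A = ΔT/ΔT₀ = 22.2/5.8 = 3.828.
Total gain g = 1 − 1/A = 1 − 1/3.828 = 0.7388.
Known gains sum to 0.53 + 0.16 = 0.69.
g_cld = 0.7388 − 0.69 = 0.05.

0.05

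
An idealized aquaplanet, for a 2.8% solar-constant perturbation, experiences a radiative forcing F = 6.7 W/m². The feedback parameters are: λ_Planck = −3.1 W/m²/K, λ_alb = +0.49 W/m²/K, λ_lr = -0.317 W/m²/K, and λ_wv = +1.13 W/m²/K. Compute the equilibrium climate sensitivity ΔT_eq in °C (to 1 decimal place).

3.7 °C

Net feedback parameter λ = (−3.1) + (+0.49) + (-0.317) + (+1.13) = -1.797 W/m²/K.
ΔT = −F/λ = −6.7/(-1.797) = 3.7 °C.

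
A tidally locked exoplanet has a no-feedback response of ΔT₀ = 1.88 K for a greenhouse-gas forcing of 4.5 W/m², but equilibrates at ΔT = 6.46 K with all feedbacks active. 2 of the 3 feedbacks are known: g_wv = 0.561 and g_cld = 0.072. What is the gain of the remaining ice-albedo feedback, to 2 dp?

0.08

Amplification A = ΔT/ΔT₀ = 6.46/1.88 = 3.436.
Total gain g = 1 − 1/A = 1 − 1/3.436 = 0.709.
Known gains sum to 0.561 + 0.072 = 0.633.
g_ice = 0.709 − 0.633 = 0.08.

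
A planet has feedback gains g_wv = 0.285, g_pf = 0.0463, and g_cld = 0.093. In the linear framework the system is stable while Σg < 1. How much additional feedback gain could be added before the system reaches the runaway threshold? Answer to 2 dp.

Current total gain = 0.285 + 0.0463 + 0.093 = 0.4243.
Margin to runaway = 1 − 0.4243 = 0.58.

0.58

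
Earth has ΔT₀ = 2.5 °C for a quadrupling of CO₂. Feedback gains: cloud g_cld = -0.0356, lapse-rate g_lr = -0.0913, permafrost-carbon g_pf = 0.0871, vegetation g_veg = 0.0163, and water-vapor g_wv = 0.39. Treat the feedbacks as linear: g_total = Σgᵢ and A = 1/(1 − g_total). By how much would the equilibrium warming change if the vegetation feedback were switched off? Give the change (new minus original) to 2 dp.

-0.10 °C

Original: g = 0.3665, ΔT = 2.5/(1−0.3665) = 3.9463 °C.
Without vegetation: g' = 0.3502, ΔT' = 2.5/(1−0.3502) = 3.8473 °C.
Change = 3.8473 − 3.9463 = -0.10 °C.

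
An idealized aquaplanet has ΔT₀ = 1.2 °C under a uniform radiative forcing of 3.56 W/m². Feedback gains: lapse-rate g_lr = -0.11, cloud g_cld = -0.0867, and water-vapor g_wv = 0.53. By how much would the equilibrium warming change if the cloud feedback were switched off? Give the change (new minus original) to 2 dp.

0.27 °C

Original: g = 0.3333, ΔT = 1.2/(1−0.3333) = 1.7999 °C.
Without cloud: g' = 0.42, ΔT' = 1.2/(1−0.42) = 2.0690 °C.
Change = 2.0690 − 1.7999 = 0.27 °C.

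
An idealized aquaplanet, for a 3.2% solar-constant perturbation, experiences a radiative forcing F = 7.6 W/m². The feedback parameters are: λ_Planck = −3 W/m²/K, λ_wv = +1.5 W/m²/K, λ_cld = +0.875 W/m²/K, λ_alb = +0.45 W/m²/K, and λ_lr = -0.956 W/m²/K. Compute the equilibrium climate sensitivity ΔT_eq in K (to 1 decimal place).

Net feedback parameter λ = (−3) + (+1.5) + (+0.875) + (+0.45) + (-0.956) = -1.131 W/m²/K.
ΔT = −F/λ = −7.6/(-1.131) = 6.7 K.

6.7 K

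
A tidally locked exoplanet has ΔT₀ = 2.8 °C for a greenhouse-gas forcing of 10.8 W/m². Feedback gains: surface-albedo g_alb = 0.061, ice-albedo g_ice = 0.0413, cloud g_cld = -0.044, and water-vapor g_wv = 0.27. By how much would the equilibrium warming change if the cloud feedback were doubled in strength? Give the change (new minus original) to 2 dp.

-0.26 °C

Original: g = 0.3283, ΔT = 2.8/(1−0.3283) = 4.1685 °C.
With doubled cloud: g' = 0.2843, ΔT' = 2.8/(1−0.2843) = 3.9123 °C.
Change = 3.9123 − 4.1685 = -0.26 °C.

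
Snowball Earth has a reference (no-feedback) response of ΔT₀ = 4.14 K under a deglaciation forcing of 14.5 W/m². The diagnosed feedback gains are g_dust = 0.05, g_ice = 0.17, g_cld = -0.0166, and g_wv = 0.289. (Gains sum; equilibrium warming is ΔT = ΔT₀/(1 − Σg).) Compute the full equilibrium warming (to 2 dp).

8.16 K

Total gain g = 0.05 + 0.17 − 0.0166 + 0.289 = 0.4924.
Amplification A = 1/(1 − 0.4924) = 1.97.
ΔT = 4.14 × 1.97 = 8.16 K.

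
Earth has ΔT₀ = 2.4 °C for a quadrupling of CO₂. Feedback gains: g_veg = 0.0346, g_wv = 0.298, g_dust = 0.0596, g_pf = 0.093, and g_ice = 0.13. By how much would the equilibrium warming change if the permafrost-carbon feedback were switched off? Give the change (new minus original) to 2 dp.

-1.21 °C

Original: g = 0.6152, ΔT = 2.4/(1−0.6152) = 6.2370 °C.
Without permafrost-carbon: g' = 0.5222, ΔT' = 2.4/(1−0.5222) = 5.0230 °C.
Change = 5.0230 − 6.2370 = -1.21 °C.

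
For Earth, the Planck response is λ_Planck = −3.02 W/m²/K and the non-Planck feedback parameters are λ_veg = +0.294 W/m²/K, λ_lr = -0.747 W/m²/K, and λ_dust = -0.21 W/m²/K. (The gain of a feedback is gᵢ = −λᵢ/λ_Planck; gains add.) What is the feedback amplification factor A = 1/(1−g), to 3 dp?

Convert to gains: g_veg = 0.294/3.02 = 0.09735; g_lr = -0.747/3.02 = -0.2474; g_dust = -0.21/3.02 = -0.06954.
Total gain g = -0.21959.
A = 1/(1 + 0.21959) = 0.820.

0.820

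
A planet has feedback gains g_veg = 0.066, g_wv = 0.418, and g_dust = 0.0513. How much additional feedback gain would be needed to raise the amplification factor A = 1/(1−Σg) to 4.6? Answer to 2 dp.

Current total gain = 0.5353.
Target gain for A = 4.6: g* = 1 − 1/4.6 = 0.7826.
Additional gain needed = 0.7826 − 0.5353 = 0.25.

0.25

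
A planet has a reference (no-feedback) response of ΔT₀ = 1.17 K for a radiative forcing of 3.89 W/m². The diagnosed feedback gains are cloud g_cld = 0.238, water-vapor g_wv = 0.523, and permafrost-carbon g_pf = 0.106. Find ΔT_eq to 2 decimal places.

Total gain g = 0.238 + 0.523 + 0.106 = 0.867.
Amplification A = 1/(1 − 0.867) = 7.519.
ΔT = 1.17 × 7.519 = 8.80 K.

8.80 K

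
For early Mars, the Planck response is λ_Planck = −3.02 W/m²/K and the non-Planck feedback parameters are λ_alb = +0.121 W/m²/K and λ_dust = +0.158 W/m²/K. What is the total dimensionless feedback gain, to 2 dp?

Convert to gains: g_alb = 0.121/3.02 = 0.04007; g_dust = 0.158/3.02 = 0.05232.
Total gain g = 0.09239.

0.09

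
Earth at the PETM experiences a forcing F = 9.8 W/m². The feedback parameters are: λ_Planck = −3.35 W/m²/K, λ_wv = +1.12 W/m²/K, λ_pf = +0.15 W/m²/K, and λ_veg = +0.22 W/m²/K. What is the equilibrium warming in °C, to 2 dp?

5.27 °C

Net feedback parameter λ = (−3.35) + (+1.12) + (+0.15) + (+0.22) = -1.86 W/m²/K.
ΔT = −F/λ = −9.8/(-1.86) = 5.27 °C.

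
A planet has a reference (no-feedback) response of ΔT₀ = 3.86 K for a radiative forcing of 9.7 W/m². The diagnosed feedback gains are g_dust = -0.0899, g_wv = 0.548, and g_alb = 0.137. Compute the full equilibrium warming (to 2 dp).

Total gain g = -0.0899 + 0.548 + 0.137 = 0.5951.
Amplification A = 1/(1 − 0.5951) = 2.47.
ΔT = 3.86 × 2.47 = 9.53 K.

9.53 K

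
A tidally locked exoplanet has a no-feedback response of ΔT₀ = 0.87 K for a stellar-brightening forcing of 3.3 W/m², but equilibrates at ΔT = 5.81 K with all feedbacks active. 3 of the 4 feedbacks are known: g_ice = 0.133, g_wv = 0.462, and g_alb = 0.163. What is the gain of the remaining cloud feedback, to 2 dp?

Amplification A = ΔT/ΔT₀ = 5.81/0.87 = 6.678.
Total gain g = 1 − 1/A = 1 − 1/6.678 = 0.8503.
Known gains sum to 0.133 + 0.462 + 0.163 = 0.758.
g_cld = 0.8503 − 0.758 = 0.09.

0.09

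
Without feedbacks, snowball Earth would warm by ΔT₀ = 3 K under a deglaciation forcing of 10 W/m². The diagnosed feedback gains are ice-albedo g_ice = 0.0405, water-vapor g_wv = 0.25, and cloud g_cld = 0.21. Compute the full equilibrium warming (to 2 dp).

6.01 K

Total gain g = 0.0405 + 0.25 + 0.21 = 0.5005.
Amplification A = 1/(1 − 0.5005) = 2.002.
ΔT = 3 × 2.002 = 6.01 K.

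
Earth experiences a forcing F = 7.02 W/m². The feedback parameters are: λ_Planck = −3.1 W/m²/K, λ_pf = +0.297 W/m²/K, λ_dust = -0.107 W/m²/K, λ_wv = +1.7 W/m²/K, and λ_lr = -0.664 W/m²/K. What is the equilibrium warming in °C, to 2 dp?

3.75 °C

Net feedback parameter λ = (−3.1) + (+0.297) + (-0.107) + (+1.7) + (-0.664) = -1.874 W/m²/K.
ΔT = −F/λ = −7.02/(-1.874) = 3.75 °C.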